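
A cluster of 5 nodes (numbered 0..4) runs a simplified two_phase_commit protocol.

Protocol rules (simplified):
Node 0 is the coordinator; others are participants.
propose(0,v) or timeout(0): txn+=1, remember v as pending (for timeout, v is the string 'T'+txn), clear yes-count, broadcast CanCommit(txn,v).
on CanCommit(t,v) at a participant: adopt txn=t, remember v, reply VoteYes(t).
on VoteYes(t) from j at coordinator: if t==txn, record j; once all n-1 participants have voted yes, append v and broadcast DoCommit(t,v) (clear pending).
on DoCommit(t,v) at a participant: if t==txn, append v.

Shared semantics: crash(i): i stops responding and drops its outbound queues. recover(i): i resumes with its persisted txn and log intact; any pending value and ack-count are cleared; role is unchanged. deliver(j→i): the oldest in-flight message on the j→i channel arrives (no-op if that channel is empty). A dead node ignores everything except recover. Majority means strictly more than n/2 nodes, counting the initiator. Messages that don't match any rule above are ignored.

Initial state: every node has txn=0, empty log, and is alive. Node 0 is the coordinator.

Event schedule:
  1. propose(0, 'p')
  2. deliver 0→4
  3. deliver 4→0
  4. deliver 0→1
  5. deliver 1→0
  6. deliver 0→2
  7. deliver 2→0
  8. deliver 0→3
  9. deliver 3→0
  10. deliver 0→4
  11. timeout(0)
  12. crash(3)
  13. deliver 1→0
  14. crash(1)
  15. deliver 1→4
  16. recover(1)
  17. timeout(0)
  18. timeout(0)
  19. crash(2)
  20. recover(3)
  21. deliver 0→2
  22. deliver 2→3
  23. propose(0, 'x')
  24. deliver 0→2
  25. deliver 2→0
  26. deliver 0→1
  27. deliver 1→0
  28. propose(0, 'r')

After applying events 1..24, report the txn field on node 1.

1. propose(0,'p'):  <0:coor t1 ->
2. deliver 0→4:  <4:part t1 ->
3. deliver 4→0:  nop
4. deliver 0→1:  <1:part t1 ->
5. deliver 1→0:  nop
6. deliver 0→2:  <2:part t1 ->
7. deliver 2→0:  nop
8. deliver 0→3:  <3:part t1 ->
9. deliver 3→0:  <0:coor t1 p>
10. deliver 0→4:  <4:part t1 p>
11. timeout(0):  <0:coor t2 p>
12. crash(3):  <3:✗part t1 ->
13. deliver 1→0:  nop
14. crash(1):  <1:✗part t1 ->
15. deliver 1→4:  nop
16. recover(1):  <1:part t1 ->
17. timeout(0):  <0:coor t3 p>
18. timeout(0):  <0:coor t4 p>
19. crash(2):  <2:✗part t1 ->
20. recover(3):  <3:part t1 ->
21. deliver 0→2:  nop
22. deliver 2→3:  nop
23. propose(0,'x'):  <0:coor t5 p>
24. deliver 0→2:  nop

1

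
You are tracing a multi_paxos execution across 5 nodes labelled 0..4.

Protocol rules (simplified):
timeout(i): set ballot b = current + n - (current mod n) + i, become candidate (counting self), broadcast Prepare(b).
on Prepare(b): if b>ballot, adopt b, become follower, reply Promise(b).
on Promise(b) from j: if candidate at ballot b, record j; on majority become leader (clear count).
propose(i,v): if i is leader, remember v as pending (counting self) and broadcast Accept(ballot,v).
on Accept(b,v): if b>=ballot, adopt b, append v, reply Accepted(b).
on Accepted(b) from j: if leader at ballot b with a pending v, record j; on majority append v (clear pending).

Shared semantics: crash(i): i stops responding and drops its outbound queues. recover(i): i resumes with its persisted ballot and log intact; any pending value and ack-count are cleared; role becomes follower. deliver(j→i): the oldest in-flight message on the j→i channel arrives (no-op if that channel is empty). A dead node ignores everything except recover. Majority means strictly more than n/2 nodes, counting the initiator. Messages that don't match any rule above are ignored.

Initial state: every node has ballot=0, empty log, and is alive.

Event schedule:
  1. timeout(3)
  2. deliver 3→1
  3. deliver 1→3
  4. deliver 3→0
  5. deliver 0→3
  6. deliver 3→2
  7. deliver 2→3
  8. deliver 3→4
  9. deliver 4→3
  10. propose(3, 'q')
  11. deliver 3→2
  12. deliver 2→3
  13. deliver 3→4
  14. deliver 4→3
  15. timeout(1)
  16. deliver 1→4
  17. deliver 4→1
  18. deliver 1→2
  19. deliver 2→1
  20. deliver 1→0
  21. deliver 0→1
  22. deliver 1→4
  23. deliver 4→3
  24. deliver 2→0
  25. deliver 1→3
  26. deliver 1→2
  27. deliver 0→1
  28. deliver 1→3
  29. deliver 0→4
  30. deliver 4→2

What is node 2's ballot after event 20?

[1] timeout(3) → N3(cand b8 [-])
[2] deliver 3→1 → N1(foll b8 [-])
[3] deliver 1→3 → ∅
[4] deliver 3→0 → N0(foll b8 [-])
[5] deliver 0→3 → N3(lead b8 [-])
[6] deliver 3→2 → N2(foll b8 [-])
[7] deliver 2→3 → ∅
[8] deliver 3→4 → N4(foll b8 [-])
[9] deliver 4→3 → ∅
[10] propose(3,'q') → ∅
[11] deliver 3→2 → N2(foll b8 [q])
[12] deliver 2→3 → ∅
[13] deliver 3→4 → N4(foll b8 [q])
[14] deliver 4→3 → N3(lead b8 [q])
[15] timeout(1) → N1(cand b11 [-])
[16] deliver 1→4 → N4(foll b11 [q])
[17] deliver 4→1 → ∅
[18] deliver 1→2 → N2(foll b11 [q])
[19] deliver 2→1 → N1(lead b11 [-])
[20] deliver 1→0 → N0(foll b11 [-])

11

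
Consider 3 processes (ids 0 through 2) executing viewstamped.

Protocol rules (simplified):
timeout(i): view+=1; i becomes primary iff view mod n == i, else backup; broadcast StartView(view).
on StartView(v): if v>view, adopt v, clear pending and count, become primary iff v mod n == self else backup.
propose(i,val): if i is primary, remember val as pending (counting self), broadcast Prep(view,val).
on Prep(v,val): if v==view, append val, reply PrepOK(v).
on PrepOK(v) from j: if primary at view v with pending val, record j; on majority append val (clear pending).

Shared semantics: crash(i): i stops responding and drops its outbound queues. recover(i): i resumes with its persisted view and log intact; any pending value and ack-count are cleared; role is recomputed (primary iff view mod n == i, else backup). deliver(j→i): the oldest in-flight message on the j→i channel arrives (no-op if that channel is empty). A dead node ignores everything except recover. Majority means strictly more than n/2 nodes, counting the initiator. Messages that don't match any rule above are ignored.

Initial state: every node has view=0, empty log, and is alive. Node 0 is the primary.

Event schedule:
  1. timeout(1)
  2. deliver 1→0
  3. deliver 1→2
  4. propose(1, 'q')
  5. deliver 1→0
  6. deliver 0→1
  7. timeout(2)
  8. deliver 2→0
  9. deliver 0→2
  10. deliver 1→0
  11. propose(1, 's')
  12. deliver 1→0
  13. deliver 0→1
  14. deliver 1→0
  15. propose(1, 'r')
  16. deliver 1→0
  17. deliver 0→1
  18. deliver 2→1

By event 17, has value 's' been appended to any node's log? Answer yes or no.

no

after 1 — timeout(1): n1:prim/v1/[-]
after 2 — deliver 1→0: n0:back/v1/[-]
after 3 — deliver 1→2: n2:back/v1/[-]
after 4 — propose(1,'q'): ·
after 5 — deliver 1→0: n0:back/v1/[q]
after 6 — deliver 0→1: n1:prim/v1/[q]
after 7 — timeout(2): n2:prim/v2/[-]
after 8 — deliver 2→0: n0:back/v2/[q]
after 9 — deliver 0→2: ·
after 10 — deliver 1→0: ·
after 11 — propose(1,'s'): ·
after 12 — deliver 1→0: ·
after 13 — deliver 0→1: ·
after 14 — deliver 1→0: ·
after 15 — propose(1,'r'): ·
after 16 — deliver 1→0: ·
after 17 — deliver 0→1: ·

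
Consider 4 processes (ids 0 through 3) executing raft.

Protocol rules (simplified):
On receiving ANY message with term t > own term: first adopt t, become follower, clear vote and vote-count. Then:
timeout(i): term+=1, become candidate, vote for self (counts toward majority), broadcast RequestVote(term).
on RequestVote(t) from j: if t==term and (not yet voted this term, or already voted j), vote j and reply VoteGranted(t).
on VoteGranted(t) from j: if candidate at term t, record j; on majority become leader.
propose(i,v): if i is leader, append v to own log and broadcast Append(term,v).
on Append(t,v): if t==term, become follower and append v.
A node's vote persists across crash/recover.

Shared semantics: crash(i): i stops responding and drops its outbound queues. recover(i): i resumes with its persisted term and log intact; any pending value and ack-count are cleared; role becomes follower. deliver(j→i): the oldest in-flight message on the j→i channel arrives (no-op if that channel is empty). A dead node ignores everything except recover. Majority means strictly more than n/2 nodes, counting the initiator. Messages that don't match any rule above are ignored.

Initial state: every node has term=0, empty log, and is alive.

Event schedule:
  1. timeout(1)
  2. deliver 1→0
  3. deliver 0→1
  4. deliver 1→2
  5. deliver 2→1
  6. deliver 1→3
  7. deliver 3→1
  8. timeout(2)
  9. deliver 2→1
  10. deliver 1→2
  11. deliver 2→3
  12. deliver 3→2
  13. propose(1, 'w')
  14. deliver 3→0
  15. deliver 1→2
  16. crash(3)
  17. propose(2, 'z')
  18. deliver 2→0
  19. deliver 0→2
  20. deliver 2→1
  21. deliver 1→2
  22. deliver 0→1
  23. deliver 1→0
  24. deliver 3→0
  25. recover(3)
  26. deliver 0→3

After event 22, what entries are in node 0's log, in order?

empty

step 1 timeout(1): 1={cand,t=1,log=-}
step 2 deliver 1→0: 0={foll,t=1,log=-}
step 3 deliver 0→1: —
step 4 deliver 1→2: 2={foll,t=1,log=-}
step 5 deliver 2→1: 1={lead,t=1,log=-}
step 6 deliver 1→3: 3={foll,t=1,log=-}
step 7 deliver 3→1: —
step 8 timeout(2): 2={cand,t=2,log=-}
step 9 deliver 2→1: 1={foll,t=2,log=-}
step 10 deliver 1→2: —
step 11 deliver 2→3: 3={foll,t=2,log=-}
step 12 deliver 3→2: 2={lead,t=2,log=-}
step 13 propose(1,'w'): —
step 14 deliver 3→0: —
step 15 deliver 1→2: —
step 16 crash(3): 3={✗foll,t=2,log=-}
step 17 propose(2,'z'): 2={lead,t=2,log=z}
step 18 deliver 2→0: 0={foll,t=2,log=-}
step 19 deliver 0→2: —
step 20 deliver 2→1: 1={foll,t=2,log=z}
step 21 deliver 1→2: —
step 22 deliver 0→1: —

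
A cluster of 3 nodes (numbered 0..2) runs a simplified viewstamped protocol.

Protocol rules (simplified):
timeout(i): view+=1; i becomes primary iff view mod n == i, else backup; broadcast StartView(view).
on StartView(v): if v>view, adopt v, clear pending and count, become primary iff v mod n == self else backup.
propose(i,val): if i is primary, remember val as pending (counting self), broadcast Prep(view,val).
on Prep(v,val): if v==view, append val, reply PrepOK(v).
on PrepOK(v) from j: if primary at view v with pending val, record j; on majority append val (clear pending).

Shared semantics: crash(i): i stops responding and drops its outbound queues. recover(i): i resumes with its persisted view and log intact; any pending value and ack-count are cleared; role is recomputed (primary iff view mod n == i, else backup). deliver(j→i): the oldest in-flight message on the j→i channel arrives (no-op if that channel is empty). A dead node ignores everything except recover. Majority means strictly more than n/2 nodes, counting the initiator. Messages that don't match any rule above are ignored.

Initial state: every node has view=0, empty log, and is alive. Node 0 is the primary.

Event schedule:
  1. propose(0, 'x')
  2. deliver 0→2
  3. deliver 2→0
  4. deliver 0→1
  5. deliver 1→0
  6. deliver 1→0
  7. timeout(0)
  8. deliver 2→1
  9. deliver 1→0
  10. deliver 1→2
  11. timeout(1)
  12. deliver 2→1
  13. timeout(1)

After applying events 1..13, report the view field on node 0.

step 1 propose(0,'x'): —
step 2 deliver 0→2: 2={back,v=0,log=x}
step 3 deliver 2→0: 0={prim,v=0,log=x}
step 4 deliver 0→1: 1={back,v=0,log=x}
step 5 deliver 1→0: —
step 6 deliver 1→0: —
step 7 timeout(0): 0={back,v=1,log=x}
step 8 deliver 2→1: —
step 9 deliver 1→0: —
step 10 deliver 1→2: —
step 11 timeout(1): 1={prim,v=1,log=x}
step 12 deliver 2→1: —
step 13 timeout(1): 1={back,v=2,log=x}

1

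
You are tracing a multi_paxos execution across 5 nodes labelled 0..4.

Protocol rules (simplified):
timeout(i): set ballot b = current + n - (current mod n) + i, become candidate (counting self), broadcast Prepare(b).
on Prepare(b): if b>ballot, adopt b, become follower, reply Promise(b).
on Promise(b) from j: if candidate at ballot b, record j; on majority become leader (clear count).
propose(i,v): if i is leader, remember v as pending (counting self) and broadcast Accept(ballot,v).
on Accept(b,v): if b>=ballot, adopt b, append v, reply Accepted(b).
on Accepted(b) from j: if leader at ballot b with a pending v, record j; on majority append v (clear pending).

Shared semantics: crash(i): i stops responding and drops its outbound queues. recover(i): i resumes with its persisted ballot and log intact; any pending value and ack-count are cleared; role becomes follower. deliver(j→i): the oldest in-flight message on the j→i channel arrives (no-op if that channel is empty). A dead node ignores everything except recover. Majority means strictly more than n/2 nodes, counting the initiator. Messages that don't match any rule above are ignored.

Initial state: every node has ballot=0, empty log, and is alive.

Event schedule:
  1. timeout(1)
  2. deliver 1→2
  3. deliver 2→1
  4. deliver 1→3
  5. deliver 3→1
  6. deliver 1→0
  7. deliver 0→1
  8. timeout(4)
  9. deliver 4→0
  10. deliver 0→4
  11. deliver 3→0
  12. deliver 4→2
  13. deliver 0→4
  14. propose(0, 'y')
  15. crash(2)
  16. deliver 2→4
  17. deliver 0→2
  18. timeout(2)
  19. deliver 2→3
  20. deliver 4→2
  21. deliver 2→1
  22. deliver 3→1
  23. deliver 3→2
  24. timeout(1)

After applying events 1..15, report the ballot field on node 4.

9

after 1 — timeout(1): n1:cand/b6/[-]
after 2 — deliver 1→2: n2:foll/b6/[-]
after 3 — deliver 2→1: ·
after 4 — deliver 1→3: n3:foll/b6/[-]
after 5 — deliver 3→1: n1:lead/b6/[-]
after 6 — deliver 1→0: n0:foll/b6/[-]
after 7 — deliver 0→1: ·
after 8 — timeout(4): n4:cand/b9/[-]
after 9 — deliver 4→0: n0:foll/b9/[-]
after 10 — deliver 0→4: ·
after 11 — deliver 3→0: ·
after 12 — deliver 4→2: n2:foll/b9/[-]
after 13 — deliver 0→4: ·
after 14 — propose(0,'y'): ·
after 15 — crash(2): n2:✗foll/b9/[-]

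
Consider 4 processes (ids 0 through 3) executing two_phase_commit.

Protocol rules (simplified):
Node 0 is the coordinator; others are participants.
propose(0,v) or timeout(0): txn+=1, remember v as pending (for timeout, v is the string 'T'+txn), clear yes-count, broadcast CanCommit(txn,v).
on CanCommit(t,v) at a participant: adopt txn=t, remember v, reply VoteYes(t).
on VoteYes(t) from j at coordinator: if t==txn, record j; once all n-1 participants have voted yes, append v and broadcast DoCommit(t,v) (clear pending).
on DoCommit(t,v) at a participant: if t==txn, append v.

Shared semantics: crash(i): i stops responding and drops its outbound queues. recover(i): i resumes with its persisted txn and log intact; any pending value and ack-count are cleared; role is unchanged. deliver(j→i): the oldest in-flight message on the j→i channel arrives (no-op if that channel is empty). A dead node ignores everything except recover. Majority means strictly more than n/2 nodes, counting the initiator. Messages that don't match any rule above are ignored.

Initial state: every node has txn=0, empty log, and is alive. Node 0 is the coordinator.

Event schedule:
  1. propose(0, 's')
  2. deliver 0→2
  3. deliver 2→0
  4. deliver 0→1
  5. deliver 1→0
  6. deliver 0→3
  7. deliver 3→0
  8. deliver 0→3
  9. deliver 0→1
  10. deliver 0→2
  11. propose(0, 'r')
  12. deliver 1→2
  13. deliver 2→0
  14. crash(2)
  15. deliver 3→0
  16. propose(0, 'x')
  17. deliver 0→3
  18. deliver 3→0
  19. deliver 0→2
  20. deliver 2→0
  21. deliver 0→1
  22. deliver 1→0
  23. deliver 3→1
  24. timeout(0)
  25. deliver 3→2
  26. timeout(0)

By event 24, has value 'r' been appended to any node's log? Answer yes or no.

no

e1 propose(0,'s'): 0[coor,t=1,-]
e2 deliver 0→2: 2[part,t=1,-]
e3 deliver 2→0: ·
e4 deliver 0→1: 1[part,t=1,-]
e5 deliver 1→0: ·
e6 deliver 0→3: 3[part,t=1,-]
e7 deliver 3→0: 0[coor,t=1,s]
e8 deliver 0→3: 3[part,t=1,s]
e9 deliver 0→1: 1[part,t=1,s]
e10 deliver 0→2: 2[part,t=1,s]
e11 propose(0,'r'): 0[coor,t=2,s]
e12 deliver 1→2: ·
e13 deliver 2→0: ·
e14 crash(2): 2[✗part,t=1,s]
e15 deliver 3→0: ·
e16 propose(0,'x'): 0[coor,t=3,s]
e17 deliver 0→3: 3[part,t=2,s]
e18 deliver 3→0: ·
e19 deliver 0→2: ·
e20 deliver 2→0: ·
e21 deliver 0→1: 1[part,t=2,s]
e22 deliver 1→0: ·
e23 deliver 3→1: ·
e24 timeout(0): 0[coor,t=4,s]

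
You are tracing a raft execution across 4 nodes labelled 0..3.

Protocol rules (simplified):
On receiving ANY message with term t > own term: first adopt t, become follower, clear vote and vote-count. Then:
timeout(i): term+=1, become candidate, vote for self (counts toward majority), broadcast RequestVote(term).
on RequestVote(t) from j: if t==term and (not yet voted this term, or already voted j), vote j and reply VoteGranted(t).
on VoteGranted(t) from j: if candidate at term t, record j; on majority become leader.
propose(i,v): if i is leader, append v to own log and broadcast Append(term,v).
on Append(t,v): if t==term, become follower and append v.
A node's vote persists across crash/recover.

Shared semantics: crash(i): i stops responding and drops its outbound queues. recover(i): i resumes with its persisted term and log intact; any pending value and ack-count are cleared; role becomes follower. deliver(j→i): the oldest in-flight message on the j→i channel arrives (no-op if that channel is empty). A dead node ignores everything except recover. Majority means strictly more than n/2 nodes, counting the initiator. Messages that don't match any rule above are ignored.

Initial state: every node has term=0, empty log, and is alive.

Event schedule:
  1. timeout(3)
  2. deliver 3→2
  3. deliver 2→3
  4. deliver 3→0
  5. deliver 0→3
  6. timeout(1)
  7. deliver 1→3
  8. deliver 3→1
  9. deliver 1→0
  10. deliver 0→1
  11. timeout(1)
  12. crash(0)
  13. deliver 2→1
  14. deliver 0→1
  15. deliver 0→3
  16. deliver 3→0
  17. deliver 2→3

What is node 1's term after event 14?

e1 timeout(3): 3[cand,t=1,-]
e2 deliver 3→2: 2[foll,t=1,-]
e3 deliver 2→3: ·
e4 deliver 3→0: 0[foll,t=1,-]
e5 deliver 0→3: 3[lead,t=1,-]
e6 timeout(1): 1[cand,t=1,-]
e7 deliver 1→3: ·
e8 deliver 3→1: ·
e9 deliver 1→0: ·
e10 deliver 0→1: ·
e11 timeout(1): 1[cand,t=2,-]
e12 crash(0): 0[✗foll,t=1,-]
e13 deliver 2→1: ·
e14 deliver 0→1: ·

2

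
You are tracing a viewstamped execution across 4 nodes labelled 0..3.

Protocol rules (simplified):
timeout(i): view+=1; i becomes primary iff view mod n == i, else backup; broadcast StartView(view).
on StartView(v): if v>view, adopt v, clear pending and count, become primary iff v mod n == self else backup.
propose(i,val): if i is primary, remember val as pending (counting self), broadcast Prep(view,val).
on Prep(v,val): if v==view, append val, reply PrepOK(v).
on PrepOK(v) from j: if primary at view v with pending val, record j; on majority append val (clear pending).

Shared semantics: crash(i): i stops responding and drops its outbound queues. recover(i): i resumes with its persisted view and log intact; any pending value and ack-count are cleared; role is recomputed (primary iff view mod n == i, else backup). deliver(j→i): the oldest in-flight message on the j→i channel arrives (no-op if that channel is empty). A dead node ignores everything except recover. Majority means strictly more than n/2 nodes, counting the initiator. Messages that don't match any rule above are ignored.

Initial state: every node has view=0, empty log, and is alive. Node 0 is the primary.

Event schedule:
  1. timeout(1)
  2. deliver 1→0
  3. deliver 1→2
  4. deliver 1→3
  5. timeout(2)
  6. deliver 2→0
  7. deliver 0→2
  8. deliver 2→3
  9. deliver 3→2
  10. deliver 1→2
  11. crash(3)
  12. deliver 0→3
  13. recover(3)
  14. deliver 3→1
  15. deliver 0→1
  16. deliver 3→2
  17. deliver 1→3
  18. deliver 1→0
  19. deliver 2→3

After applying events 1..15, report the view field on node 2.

2

e1 timeout(1): 1[prim,v=1,-]
e2 deliver 1→0: 0[back,v=1,-]
e3 deliver 1→2: 2[back,v=1,-]
e4 deliver 1→3: 3[back,v=1,-]
e5 timeout(2): 2[prim,v=2,-]
e6 deliver 2→0: 0[back,v=2,-]
e7 deliver 0→2: ·
e8 deliver 2→3: 3[back,v=2,-]
e9 deliver 3→2: ·
e10 deliver 1→2: ·
e11 crash(3): 3[✗back,v=2,-]
e12 deliver 0→3: ·
e13 recover(3): 3[back,v=2,-]
e14 deliver 3→1: ·
e15 deliver 0→1: ·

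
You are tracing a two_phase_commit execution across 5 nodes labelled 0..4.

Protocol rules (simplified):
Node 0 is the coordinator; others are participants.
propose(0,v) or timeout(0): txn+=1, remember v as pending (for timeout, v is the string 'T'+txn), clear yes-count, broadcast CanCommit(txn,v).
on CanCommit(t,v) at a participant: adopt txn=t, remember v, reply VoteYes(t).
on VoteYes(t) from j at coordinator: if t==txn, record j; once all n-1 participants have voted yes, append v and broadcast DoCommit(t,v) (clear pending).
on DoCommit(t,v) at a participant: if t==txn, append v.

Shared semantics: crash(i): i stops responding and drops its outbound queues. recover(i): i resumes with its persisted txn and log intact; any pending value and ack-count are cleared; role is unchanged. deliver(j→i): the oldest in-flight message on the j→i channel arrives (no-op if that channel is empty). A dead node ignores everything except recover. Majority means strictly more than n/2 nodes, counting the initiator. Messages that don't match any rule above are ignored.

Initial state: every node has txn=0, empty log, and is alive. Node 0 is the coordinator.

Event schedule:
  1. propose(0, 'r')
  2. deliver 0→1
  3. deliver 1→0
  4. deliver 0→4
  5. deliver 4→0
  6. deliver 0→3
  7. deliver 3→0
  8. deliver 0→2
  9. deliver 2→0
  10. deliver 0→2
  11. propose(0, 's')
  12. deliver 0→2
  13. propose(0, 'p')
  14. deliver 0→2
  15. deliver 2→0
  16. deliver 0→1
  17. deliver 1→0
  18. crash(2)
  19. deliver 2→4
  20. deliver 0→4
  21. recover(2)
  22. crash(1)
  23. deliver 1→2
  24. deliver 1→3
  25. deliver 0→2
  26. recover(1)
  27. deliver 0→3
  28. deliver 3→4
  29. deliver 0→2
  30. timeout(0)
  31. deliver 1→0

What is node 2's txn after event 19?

3

e1 propose(0,'r'): 0[coor,t=1,-]
e2 deliver 0→1: 1[part,t=1,-]
e3 deliver 1→0: ·
e4 deliver 0→4: 4[part,t=1,-]
e5 deliver 4→0: ·
e6 deliver 0→3: 3[part,t=1,-]
e7 deliver 3→0: ·
e8 deliver 0→2: 2[part,t=1,-]
e9 deliver 2→0: 0[coor,t=1,r]
e10 deliver 0→2: 2[part,t=1,r]
e11 propose(0,'s'): 0[coor,t=2,r]
e12 deliver 0→2: 2[part,t=2,r]
e13 propose(0,'p'): 0[coor,t=3,r]
e14 deliver 0→2: 2[part,t=3,r]
e15 deliver 2→0: ·
e16 deliver 0→1: 1[part,t=1,r]
e17 deliver 1→0: ·
e18 crash(2): 2[✗part,t=3,r]
e19 deliver 2→4: ·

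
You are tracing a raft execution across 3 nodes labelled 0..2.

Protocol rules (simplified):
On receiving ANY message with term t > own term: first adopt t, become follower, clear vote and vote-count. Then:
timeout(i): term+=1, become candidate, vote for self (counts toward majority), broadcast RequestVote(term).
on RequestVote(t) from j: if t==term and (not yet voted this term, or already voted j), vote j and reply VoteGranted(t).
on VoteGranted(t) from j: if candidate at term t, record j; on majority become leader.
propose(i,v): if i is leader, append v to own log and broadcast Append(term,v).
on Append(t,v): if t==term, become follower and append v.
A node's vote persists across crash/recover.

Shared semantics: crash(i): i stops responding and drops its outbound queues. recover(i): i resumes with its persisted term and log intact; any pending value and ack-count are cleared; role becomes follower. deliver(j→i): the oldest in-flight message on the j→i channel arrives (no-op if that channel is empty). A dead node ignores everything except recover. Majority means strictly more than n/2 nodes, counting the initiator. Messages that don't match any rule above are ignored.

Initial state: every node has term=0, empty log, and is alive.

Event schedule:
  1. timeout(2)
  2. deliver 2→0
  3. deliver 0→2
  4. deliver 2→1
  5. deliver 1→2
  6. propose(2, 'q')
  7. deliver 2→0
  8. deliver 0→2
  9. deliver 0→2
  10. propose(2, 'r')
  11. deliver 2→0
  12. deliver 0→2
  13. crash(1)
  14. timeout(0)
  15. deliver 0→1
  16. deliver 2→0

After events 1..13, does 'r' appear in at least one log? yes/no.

yes

1. timeout(2):  <2:cand t1 ->
2. deliver 2→0:  <0:foll t1 ->
3. deliver 0→2:  <2:lead t1 ->
4. deliver 2→1:  <1:foll t1 ->
5. deliver 1→2:  nop
6. propose(2,'q'):  <2:lead t1 q>
7. deliver 2→0:  <0:foll t1 q>
8. deliver 0→2:  nop
9. deliver 0→2:  nop
10. propose(2,'r'):  <2:lead t1 q,r>
11. deliver 2→0:  <0:foll t1 q,r>
12. deliver 0→2:  nop
13. crash(1):  <1:✗foll t1 ->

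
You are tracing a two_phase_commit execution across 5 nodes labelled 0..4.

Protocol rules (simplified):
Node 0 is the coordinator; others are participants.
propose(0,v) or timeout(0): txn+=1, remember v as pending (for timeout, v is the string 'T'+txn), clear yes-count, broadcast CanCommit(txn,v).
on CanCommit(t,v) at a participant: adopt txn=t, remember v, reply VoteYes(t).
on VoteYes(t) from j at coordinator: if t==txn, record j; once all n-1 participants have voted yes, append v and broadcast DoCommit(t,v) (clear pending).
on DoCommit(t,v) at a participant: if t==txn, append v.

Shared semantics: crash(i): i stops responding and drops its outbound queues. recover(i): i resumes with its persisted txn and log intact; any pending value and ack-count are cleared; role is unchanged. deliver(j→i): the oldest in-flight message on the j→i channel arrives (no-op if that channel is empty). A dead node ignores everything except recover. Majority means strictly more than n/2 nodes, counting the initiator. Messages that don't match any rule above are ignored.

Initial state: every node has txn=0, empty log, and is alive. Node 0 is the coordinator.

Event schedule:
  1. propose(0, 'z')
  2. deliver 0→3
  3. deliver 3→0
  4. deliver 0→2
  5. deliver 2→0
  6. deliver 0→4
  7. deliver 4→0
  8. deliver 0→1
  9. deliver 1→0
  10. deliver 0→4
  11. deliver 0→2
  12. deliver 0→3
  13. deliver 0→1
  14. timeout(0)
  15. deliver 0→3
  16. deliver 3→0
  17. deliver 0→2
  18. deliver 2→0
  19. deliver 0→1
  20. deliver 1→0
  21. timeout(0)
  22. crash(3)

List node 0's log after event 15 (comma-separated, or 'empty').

e1 propose(0,'z'): 0[coor,t=1,-]
e2 deliver 0→3: 3[part,t=1,-]
e3 deliver 3→0: ·
e4 deliver 0→2: 2[part,t=1,-]
e5 deliver 2→0: ·
e6 deliver 0→4: 4[part,t=1,-]
e7 deliver 4→0: ·
e8 deliver 0→1: 1[part,t=1,-]
e9 deliver 1→0: 0[coor,t=1,z]
e10 deliver 0→4: 4[part,t=1,z]
e11 deliver 0→2: 2[part,t=1,z]
e12 deliver 0→3: 3[part,t=1,z]
e13 deliver 0→1: 1[part,t=1,z]
e14 timeout(0): 0[coor,t=2,z]
e15 deliver 0→3: 3[part,t=2,z]

z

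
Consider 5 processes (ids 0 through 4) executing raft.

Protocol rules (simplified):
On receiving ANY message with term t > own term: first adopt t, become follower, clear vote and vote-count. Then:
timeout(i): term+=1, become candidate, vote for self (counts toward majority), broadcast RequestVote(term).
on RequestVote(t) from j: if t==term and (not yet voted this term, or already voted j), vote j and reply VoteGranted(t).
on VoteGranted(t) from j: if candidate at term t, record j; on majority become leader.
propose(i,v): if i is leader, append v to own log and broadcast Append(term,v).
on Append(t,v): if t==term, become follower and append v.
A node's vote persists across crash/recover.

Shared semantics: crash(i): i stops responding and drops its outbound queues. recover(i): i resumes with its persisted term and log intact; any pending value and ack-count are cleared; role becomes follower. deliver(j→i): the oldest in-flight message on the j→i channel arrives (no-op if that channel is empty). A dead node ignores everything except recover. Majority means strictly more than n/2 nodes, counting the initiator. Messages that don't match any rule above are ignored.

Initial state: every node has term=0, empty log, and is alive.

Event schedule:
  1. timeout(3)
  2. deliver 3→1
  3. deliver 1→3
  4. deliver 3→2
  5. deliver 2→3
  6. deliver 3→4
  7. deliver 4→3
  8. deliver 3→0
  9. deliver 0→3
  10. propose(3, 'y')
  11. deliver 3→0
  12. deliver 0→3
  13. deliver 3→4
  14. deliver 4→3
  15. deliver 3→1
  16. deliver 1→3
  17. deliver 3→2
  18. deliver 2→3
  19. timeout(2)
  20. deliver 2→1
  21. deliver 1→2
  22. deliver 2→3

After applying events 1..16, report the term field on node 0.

1

[1] timeout(3) → N3(cand t1 [-])
[2] deliver 3→1 → N1(foll t1 [-])
[3] deliver 1→3 → ∅
[4] deliver 3→2 → N2(foll t1 [-])
[5] deliver 2→3 → N3(lead t1 [-])
[6] deliver 3→4 → N4(foll t1 [-])
[7] deliver 4→3 → ∅
[8] deliver 3→0 → N0(foll t1 [-])
[9] deliver 0→3 → ∅
[10] propose(3,'y') → N3(lead t1 [y])
[11] deliver 3→0 → N0(foll t1 [y])
[12] deliver 0→3 → ∅
[13] deliver 3→4 → N4(foll t1 [y])
[14] deliver 4→3 → ∅
[15] deliver 3→1 → N1(foll t1 [y])
[16] deliver 1→3 → ∅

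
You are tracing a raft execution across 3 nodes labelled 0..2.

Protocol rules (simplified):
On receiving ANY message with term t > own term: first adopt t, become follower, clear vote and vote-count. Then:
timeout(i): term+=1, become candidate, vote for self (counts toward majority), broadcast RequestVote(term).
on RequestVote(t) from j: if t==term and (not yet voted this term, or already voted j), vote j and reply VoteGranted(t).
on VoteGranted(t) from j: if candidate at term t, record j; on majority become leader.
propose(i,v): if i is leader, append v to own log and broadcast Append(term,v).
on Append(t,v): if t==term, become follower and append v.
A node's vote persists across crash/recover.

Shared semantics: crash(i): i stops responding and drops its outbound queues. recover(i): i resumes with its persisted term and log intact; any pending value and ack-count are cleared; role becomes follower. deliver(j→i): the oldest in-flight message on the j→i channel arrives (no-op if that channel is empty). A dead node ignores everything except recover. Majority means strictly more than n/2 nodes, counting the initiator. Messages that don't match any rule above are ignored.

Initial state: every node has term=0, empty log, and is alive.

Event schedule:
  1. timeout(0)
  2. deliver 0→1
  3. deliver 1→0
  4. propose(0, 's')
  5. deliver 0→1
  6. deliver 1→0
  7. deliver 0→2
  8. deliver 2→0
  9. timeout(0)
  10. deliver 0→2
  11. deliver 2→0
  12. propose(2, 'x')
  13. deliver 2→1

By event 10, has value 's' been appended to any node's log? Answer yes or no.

step 1 timeout(0): 0={cand,t=1,log=-}
step 2 deliver 0→1: 1={foll,t=1,log=-}
step 3 deliver 1→0: 0={lead,t=1,log=-}
step 4 propose(0,'s'): 0={lead,t=1,log=s}
step 5 deliver 0→1: 1={foll,t=1,log=s}
step 6 deliver 1→0: —
step 7 deliver 0→2: 2={foll,t=1,log=-}
step 8 deliver 2→0: —
step 9 timeout(0): 0={cand,t=2,log=s}
step 10 deliver 0→2: 2={foll,t=1,log=s}

yes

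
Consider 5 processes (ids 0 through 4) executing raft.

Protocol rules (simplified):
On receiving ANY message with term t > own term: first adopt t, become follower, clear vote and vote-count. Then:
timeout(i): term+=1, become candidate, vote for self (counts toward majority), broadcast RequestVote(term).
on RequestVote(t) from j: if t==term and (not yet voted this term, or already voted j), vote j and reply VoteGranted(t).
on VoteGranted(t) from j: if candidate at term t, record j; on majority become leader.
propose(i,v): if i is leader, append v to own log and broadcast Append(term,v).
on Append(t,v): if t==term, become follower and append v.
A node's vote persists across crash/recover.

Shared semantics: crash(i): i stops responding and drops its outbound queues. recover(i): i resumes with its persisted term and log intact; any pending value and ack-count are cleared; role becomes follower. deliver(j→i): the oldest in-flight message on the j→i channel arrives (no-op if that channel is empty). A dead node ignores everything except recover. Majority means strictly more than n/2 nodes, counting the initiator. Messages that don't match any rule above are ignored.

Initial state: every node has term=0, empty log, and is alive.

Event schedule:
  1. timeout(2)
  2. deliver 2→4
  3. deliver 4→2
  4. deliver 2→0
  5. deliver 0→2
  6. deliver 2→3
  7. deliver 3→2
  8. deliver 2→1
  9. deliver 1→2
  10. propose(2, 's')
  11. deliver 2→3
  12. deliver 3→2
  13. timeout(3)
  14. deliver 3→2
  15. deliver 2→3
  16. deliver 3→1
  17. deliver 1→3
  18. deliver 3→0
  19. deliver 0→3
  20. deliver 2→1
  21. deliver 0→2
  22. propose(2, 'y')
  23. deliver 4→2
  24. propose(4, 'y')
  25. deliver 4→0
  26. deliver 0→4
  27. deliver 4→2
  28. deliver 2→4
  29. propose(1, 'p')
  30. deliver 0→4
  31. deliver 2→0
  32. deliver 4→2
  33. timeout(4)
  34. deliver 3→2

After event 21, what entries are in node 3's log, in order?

step 1 timeout(2): 2={cand,t=1,log=-}
step 2 deliver 2→4: 4={foll,t=1,log=-}
step 3 deliver 4→2: —
step 4 deliver 2→0: 0={foll,t=1,log=-}
step 5 deliver 0→2: 2={lead,t=1,log=-}
step 6 deliver 2→3: 3={foll,t=1,log=-}
step 7 deliver 3→2: —
step 8 deliver 2→1: 1={foll,t=1,log=-}
step 9 deliver 1→2: —
step 10 propose(2,'s'): 2={lead,t=1,log=s}
step 11 deliver 2→3: 3={foll,t=1,log=s}
step 12 deliver 3→2: —
step 13 timeout(3): 3={cand,t=2,log=s}
step 14 deliver 3→2: 2={foll,t=2,log=s}
step 15 deliver 2→3: —
step 16 deliver 3→1: 1={foll,t=2,log=-}
step 17 deliver 1→3: 3={lead,t=2,log=s}
step 18 deliver 3→0: 0={foll,t=2,log=-}
step 19 deliver 0→3: —
step 20 deliver 2→1: —
step 21 deliver 0→2: —

s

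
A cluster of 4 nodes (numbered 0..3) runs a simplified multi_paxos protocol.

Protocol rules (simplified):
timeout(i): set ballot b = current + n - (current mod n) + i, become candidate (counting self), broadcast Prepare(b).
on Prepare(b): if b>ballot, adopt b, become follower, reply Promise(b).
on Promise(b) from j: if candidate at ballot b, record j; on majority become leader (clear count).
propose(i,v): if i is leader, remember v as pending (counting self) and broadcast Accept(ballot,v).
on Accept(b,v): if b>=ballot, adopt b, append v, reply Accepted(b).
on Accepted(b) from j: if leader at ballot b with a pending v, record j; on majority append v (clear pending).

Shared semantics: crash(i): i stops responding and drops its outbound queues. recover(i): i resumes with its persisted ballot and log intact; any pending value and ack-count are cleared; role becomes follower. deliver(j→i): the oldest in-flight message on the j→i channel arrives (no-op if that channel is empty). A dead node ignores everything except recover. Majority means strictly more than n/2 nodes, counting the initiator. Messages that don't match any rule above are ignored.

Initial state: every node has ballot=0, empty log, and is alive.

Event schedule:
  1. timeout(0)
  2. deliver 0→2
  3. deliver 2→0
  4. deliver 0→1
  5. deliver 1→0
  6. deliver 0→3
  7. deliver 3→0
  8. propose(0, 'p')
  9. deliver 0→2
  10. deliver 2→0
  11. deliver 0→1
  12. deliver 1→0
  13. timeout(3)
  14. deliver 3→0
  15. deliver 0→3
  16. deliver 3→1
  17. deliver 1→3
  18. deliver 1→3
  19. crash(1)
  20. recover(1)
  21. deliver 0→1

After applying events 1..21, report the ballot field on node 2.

4

after 1 — timeout(0): n0:cand/b4/[-]
after 2 — deliver 0→2: n2:foll/b4/[-]
after 3 — deliver 2→0: ·
after 4 — deliver 0→1: n1:foll/b4/[-]
after 5 — deliver 1→0: n0:lead/b4/[-]
after 6 — deliver 0→3: n3:foll/b4/[-]
after 7 — deliver 3→0: ·
after 8 — propose(0,'p'): ·
after 9 — deliver 0→2: n2:foll/b4/[p]
after 10 — deliver 2→0: ·
after 11 — deliver 0→1: n1:foll/b4/[p]
after 12 — deliver 1→0: n0:lead/b4/[p]
after 13 — timeout(3): n3:cand/b11/[-]
after 14 — deliver 3→0: n0:foll/b11/[p]
after 15 — deliver 0→3: ·
after 16 — deliver 3→1: n1:foll/b11/[p]
after 17 — deliver 1→3: ·
after 18 — deliver 1→3: ·
after 19 — crash(1): n1:✗foll/b11/[p]
after 20 — recover(1): n1:foll/b11/[p]
after 21 — deliver 0→1: ·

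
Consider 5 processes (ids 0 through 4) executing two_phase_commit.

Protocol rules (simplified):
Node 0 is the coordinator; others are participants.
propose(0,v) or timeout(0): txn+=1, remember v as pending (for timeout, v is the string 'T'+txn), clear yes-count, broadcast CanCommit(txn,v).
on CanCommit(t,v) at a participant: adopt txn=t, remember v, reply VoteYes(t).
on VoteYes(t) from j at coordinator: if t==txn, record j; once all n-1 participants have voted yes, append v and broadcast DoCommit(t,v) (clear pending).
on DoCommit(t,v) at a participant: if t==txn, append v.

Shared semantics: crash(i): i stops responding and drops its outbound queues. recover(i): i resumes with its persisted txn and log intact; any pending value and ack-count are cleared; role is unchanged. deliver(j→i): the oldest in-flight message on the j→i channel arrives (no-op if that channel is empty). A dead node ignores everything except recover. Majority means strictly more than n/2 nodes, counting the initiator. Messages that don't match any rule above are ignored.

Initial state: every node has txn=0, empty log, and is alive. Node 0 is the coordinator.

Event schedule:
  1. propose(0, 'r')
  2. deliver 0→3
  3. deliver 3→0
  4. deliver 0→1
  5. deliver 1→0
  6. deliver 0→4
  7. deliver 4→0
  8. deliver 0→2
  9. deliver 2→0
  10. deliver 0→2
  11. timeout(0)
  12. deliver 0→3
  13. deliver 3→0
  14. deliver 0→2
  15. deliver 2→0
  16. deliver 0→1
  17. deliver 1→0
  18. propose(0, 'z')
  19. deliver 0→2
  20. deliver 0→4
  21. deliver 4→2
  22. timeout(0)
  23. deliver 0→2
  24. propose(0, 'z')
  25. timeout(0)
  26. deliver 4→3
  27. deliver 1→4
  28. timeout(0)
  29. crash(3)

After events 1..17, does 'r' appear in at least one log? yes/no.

yes

[1] propose(0,'r') → N0(coor t1 [-])
[2] deliver 0→3 → N3(part t1 [-])
[3] deliver 3→0 → ∅
[4] deliver 0→1 → N1(part t1 [-])
[5] deliver 1→0 → ∅
[6] deliver 0→4 → N4(part t1 [-])
[7] deliver 4→0 → ∅
[8] deliver 0→2 → N2(part t1 [-])
[9] deliver 2→0 → N0(coor t1 [r])
[10] deliver 0→2 → N2(part t1 [r])
[11] timeout(0) → N0(coor t2 [r])
[12] deliver 0→3 → N3(part t1 [r])
[13] deliver 3→0 → ∅
[14] deliver 0→2 → N2(part t2 [r])
[15] deliver 2→0 → ∅
[16] deliver 0→1 → N1(part t1 [r])
[17] deliver 1→0 → ∅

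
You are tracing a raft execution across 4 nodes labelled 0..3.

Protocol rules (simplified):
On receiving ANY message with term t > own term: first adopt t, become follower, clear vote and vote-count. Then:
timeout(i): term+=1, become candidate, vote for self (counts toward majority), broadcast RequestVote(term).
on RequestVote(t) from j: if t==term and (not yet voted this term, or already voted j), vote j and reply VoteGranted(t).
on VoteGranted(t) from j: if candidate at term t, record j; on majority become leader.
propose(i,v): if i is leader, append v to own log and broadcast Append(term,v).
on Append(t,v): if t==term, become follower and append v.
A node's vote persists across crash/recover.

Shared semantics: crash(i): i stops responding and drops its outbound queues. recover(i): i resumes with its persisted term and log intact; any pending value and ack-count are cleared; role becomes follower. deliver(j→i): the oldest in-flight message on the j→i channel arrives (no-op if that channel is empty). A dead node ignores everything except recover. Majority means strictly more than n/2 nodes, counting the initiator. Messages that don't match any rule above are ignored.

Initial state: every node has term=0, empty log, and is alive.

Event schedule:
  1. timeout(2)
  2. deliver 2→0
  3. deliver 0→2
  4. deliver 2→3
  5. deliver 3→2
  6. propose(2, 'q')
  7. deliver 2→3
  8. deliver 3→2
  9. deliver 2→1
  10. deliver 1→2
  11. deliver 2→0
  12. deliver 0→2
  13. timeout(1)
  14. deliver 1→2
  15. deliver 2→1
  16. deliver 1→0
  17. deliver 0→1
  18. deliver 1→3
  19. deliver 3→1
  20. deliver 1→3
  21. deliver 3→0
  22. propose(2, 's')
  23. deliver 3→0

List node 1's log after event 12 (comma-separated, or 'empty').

e1 timeout(2): 2[cand,t=1,-]
e2 deliver 2→0: 0[foll,t=1,-]
e3 deliver 0→2: ·
e4 deliver 2→3: 3[foll,t=1,-]
e5 deliver 3→2: 2[lead,t=1,-]
e6 propose(2,'q'): 2[lead,t=1,q]
e7 deliver 2→3: 3[foll,t=1,q]
e8 deliver 3→2: ·
e9 deliver 2→1: 1[foll,t=1,-]
e10 deliver 1→2: ·
e11 deliver 2→0: 0[foll,t=1,q]
e12 deliver 0→2: ·

empty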